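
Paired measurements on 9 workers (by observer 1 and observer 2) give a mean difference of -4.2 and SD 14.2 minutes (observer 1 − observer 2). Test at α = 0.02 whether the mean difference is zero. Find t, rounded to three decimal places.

-0.887

H0: μ_d = 0; H1: μ_d ≠ 0 (paired t-test on the differences, two-sided).
t = d̄/(s_d/√n) = -4.2/(14.2/√9) = -0.887
df = n − 1 = 8
Two-sided p-value ≈ 0.401
Since p ≈ 0.401 > α = 0.02, fail to reject H0; the evidence is not statistically significant.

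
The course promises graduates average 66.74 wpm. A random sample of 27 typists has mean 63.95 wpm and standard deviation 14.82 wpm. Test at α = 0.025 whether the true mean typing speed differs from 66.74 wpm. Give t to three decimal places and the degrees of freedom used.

H0: μ = 66.74; H1: μ ≠ 66.74 (one-sample t-test, two-sided).
t = (x̄ − μ₀)/(s/√n) = (63.95 − 66.74)/(14.82/√27) = -0.978
df = n − 1 = 26
Two-sided p-value ≈ 0.3370
Since p ≈ 0.3370 > α = 0.025, fail to reject H0; the evidence is not statistically significant.

t = -0.978, df = 26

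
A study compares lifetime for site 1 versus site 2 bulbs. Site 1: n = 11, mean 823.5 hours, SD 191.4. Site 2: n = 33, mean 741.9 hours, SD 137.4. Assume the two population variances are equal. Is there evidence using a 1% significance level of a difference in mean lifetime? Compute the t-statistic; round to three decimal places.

Let group 1 = site 1, group 2 = site 2. H0: μ_1 = μ_2; H1: μ_1 ≠ μ_2 (two-sample pooled-variance t-test, two-sided).
s_p² = [(11−1)·191.4² + (33−1)·137.4²]/(11+33−2) = 23106.2
t = (823.5 − 741.9)/√[23106.2·(1/11 + 1/33)] = 1.542
df = n₁ + n₂ − 2 = 42
Two-sided p-value ≈ 0.131
Since p ≈ 0.131 > α = 0.01, fail to reject H0; the evidence is not statistically significant.

1.542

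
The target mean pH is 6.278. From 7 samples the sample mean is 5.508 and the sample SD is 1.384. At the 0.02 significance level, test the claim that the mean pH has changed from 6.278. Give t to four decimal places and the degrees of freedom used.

t = -1.4720, df = 6

H0: μ = 6.278; H1: μ ≠ 6.278 (one-sample t-test, two-sided).
t = (x̄ − μ₀)/(s/√n) = (5.508 − 6.278)/(1.384/√7) = -1.4720
df = n − 1 = 6
Two-sided p-value ≈ 0.1914
Since p ≈ 0.1914 > α = 0.02, fail to reject H0; the data do not provide sufficient evidence against H0.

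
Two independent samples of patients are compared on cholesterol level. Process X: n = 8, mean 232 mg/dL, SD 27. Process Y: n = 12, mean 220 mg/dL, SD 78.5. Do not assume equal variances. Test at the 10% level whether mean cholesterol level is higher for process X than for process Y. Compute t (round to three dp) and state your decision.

t = 0.488; fail to reject H0

Let group 1 = process X, group 2 = process Y. H0: μ_1 = μ_2; H1: μ_1 > μ_2 (Welch's two-sample t-test, right-tailed).
t = (x̄_1 − x̄_2)/√(s_1²/n_1 + s_2²/n_2) = (232 − 220)/√(27²/8 + 78.5²/12) = 0.488
Welch–Satterthwaite df ≈ 14.53
p-value = P(T ≥ 0.488) ≈ 0.316
Since p ≈ 0.316 > α = 0.1, fail to reject H0; the evidence is not statistically significant.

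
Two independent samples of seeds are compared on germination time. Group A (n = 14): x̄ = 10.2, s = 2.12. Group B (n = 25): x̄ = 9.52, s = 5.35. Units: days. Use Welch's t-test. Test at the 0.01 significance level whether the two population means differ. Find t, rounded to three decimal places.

Let group 1 = group A, group 2 = group B. H0: μ_1 = μ_2; H1: μ_1 ≠ μ_2 (Welch's two-sample t-test, two-sided).
t = (x̄_1 − x̄_2)/√(s_1²/n_1 + s_2²/n_2) = (10.2 − 9.52)/√(2.12²/14 + 5.35²/25) = 0.562
Welch–Satterthwaite df ≈ 34.36
Two-sided p-value ≈ 0.5780
Since p ≈ 0.5780 > α = 0.01, fail to reject H0; the evidence is not statistically significant.

0.562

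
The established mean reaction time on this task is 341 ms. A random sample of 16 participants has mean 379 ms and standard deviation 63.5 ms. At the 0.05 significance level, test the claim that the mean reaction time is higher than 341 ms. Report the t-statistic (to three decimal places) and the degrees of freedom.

H0: μ = 341; H1: μ > 341 (one-sample t-test, right-tailed).
t = (x̄ − μ₀)/(s/√n) = (379 − 341)/(63.5/√16) = 2.394
df = n − 1 = 15
p-value = P(T ≥ 2.394) ≈ 0.015
Since p ≈ 0.015 < α = 0.05, reject H0; the evidence is statistically significant.

t = 2.394, df = 15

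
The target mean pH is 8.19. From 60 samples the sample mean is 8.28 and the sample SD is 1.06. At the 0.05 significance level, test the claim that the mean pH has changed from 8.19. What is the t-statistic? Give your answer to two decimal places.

H0: μ = 8.19; H1: μ ≠ 8.19 (one-sample t-test, two-sided).
t = (x̄ − μ₀)/(s/√n) = (8.28 − 8.19)/(1.06/√60) = 0.66
df = n − 1 = 59
Two-sided p-value ≈ 0.5133
Since p ≈ 0.5133 > α = 0.05, fail to reject H0; the evidence is not statistically significant.

0.66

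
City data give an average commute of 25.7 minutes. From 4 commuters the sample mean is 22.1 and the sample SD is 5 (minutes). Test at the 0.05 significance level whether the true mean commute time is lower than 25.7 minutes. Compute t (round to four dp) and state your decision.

t = -1.4400; fail to reject H0

H0: μ = 25.7; H1: μ < 25.7 (one-sample t-test, left-tailed).
t = (x̄ − μ₀)/(s/√n) = (22.1 − 25.7)/(5/√4) = -1.4400
df = n − 1 = 3
p-value = P(T ≤ -1.4400) ≈ 0.123
Since p ≈ 0.123 > α = 0.05, fail to reject H0; the evidence is not statistically significant.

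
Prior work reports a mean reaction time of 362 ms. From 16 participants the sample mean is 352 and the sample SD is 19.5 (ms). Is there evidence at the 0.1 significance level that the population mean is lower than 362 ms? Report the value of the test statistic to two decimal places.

-2.05

H0: μ = 362; H1: μ < 362 (one-sample t-test, left-tailed).
t = (x̄ − μ₀)/(s/√n) = (352 − 362)/(19.5/√16) = -2.05
df = n − 1 = 15
p-value = P(T ≤ -2.05) ≈ 0.0291
Since p ≈ 0.0291 < α = 0.1, reject H0; the data support H1.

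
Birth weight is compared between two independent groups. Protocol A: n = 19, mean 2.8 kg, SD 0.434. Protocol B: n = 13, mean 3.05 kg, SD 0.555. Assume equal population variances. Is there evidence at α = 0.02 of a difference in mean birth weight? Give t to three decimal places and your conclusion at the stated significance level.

t = -1.429; fail to reject H0

Let group 1 = protocol A, group 2 = protocol B. H0: μ_1 = μ_2; H1: μ_1 ≠ μ_2 (two-sample pooled-variance t-test, two-sided).
s_p² = [(19−1)·0.434² + (13−1)·0.555²]/(19+13−2) = 0.236224
t = (2.8 − 3.05)/√[0.236224·(1/19 + 1/13)] = -1.429
df = n₁ + n₂ − 2 = 30
Two-sided p-value ≈ 0.1633
Since p ≈ 0.1633 > α = 0.02, fail to reject H0; the data do not provide sufficient evidence against H0.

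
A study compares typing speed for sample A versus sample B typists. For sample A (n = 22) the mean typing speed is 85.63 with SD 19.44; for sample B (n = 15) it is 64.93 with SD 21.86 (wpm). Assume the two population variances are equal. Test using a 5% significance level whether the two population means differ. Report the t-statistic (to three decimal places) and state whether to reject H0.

Let group 1 = sample A, group 2 = sample B. H0: μ_1 = μ_2; H1: μ_1 ≠ μ_2 (two-sample pooled-variance t-test, two-sided).
s_p² = [(22−1)·19.44² + (15−1)·21.86²]/(22+15−2) = 417.892
t = (85.63 − 64.93)/√[417.892·(1/22 + 1/15)] = 3.024
df = n₁ + n₂ − 2 = 35
Two-sided p-value ≈ 0.005
Since p ≈ 0.005 < α = 0.05, reject H0; the evidence is statistically significant.

t = 3.024; reject H0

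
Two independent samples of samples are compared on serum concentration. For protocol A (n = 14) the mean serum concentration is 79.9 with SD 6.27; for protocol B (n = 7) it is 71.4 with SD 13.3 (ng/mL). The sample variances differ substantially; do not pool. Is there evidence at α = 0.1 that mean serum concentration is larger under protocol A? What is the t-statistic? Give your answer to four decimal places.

1.6041

Let group 1 = protocol A, group 2 = protocol B. H0: μ_1 = μ_2; H1: μ_1 > μ_2 (Welch's two-sample t-test, right-tailed).
t = (x̄_1 − x̄_2)/√(s_1²/n_1 + s_2²/n_2) = (79.9 − 71.4)/√(6.27²/14 + 13.3²/7) = 1.6041
Welch–Satterthwaite df ≈ 7.37
p-value = P(T ≥ 1.6041) ≈ 0.075
Since p ≈ 0.075 < α = 0.1, reject H0; the data support H1.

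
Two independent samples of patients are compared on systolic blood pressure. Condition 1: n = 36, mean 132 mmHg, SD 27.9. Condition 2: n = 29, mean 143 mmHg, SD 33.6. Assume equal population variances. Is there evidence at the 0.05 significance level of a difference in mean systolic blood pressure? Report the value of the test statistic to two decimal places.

-1.44

Let group 1 = condition 1, group 2 = condition 2. H0: μ_1 = μ_2; H1: μ_1 ≠ μ_2 (two-sample pooled-variance t-test, two-sided).
s_p² = [(36−1)·27.9² + (29−1)·33.6²]/(36+29−2) = 934.21
t = (132 − 143)/√[934.21·(1/36 + 1/29)] = -1.44
df = n₁ + n₂ − 2 = 63
Two-sided p-value ≈ 0.1542
Since p ≈ 0.1542 > α = 0.05, fail to reject H0; the evidence is not statistically significant.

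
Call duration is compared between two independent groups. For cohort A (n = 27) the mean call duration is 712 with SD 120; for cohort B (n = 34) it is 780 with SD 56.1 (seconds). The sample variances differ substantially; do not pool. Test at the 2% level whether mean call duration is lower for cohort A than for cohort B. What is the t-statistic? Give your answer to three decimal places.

Let group 1 = cohort A, group 2 = cohort B. H0: μ_1 = μ_2; H1: μ_1 < μ_2 (Welch's two-sample t-test, left-tailed).
t = (x̄_1 − x̄_2)/√(s_1²/n_1 + s_2²/n_2) = (712 − 780)/√(120²/27 + 56.1²/34) = -2.718
Welch–Satterthwaite df ≈ 34.98
p-value = P(T ≤ -2.718) ≈ 0.005
Since p ≈ 0.005 < α = 0.02, reject H0; the evidence is statistically significant.

-2.718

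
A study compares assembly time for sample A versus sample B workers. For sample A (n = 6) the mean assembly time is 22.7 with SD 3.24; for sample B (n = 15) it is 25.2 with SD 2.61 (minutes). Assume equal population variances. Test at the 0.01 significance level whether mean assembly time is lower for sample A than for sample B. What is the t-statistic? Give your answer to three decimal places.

-1.855

Let group 1 = sample A, group 2 = sample B. H0: μ_1 = μ_2; H1: μ_1 < μ_2 (two-sample pooled-variance t-test, left-tailed).
s_p² = [(6−1)·3.24² + (15−1)·2.61²]/(6+15−2) = 7.78197
t = (22.7 − 25.2)/√[7.78197·(1/6 + 1/15)] = -1.855
df = n₁ + n₂ − 2 = 19
p-value = P(T ≤ -1.855) ≈ 0.040
Since p ≈ 0.040 > α = 0.01, fail to reject H0; the data do not provide sufficient evidence against H0.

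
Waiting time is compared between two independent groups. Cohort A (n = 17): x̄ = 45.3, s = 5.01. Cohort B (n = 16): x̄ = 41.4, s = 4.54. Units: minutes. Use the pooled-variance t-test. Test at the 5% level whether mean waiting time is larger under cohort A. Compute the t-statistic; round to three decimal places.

Let group 1 = cohort A, group 2 = cohort B. H0: μ_1 = μ_2; H1: μ_1 > μ_2 (two-sample pooled-variance t-test, right-tailed).
s_p² = [(17−1)·5.01² + (16−1)·4.54²]/(17+16−2) = 22.9282
t = (45.3 − 41.4)/√[22.9282·(1/17 + 1/16)] = 2.338
df = n₁ + n₂ − 2 = 31
p-value = P(T ≥ 2.338) ≈ 0.013
Since p ≈ 0.013 < α = 0.05, reject H0; the data support H1.

2.338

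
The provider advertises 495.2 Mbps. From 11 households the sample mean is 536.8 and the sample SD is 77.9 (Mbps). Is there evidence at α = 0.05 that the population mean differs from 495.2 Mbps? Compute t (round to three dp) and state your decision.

t = 1.771; fail to reject H0

H0: μ = 495.2; H1: μ ≠ 495.2 (one-sample t-test, two-sided).
t = (x̄ − μ₀)/(s/√n) = (536.8 − 495.2)/(77.9/√11) = 1.771
df = n − 1 = 10
Two-sided p-value ≈ 0.1070
Since p ≈ 0.1070 > α = 0.05, fail to reject H0; the evidence is not statistically significant.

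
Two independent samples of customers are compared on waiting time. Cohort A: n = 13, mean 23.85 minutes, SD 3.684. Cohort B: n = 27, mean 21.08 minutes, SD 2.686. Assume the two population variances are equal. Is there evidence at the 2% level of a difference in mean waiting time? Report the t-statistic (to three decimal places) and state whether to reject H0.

t = 2.702; reject H0

Let group 1 = cohort A, group 2 = cohort B. H0: μ_1 = μ_2; H1: μ_1 ≠ μ_2 (two-sample pooled-variance t-test, two-sided).
s_p² = [(13−1)·3.684² + (27−1)·2.686²]/(13+27−2) = 9.22215
t = (23.85 − 21.08)/√[9.22215·(1/13 + 1/27)] = 2.702
df = n₁ + n₂ − 2 = 38
Two-sided p-value ≈ 0.0102
Since p ≈ 0.0102 < α = 0.02, reject H0; the evidence is statistically significant.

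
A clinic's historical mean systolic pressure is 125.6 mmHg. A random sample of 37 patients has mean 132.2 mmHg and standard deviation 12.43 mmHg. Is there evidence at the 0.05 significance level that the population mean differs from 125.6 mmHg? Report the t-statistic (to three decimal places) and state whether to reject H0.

t = 3.230; reject H0

H0: μ = 125.6; H1: μ ≠ 125.6 (one-sample t-test, two-sided).
t = (x̄ − μ₀)/(s/√n) = (132.2 − 125.6)/(12.43/√37) = 3.230
df = n − 1 = 36
Two-sided p-value ≈ 0.0026
Since p ≈ 0.0026 < α = 0.05, reject H0; the evidence is statistically significant.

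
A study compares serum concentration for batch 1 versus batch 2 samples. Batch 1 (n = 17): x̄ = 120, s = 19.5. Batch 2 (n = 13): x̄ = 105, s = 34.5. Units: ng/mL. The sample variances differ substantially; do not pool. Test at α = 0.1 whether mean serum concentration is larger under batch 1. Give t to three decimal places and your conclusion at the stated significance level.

t = 1.405; reject H0

Let group 1 = batch 1, group 2 = batch 2. H0: μ_1 = μ_2; H1: μ_1 > μ_2 (Welch's two-sample t-test, right-tailed).
t = (x̄_1 − x̄_2)/√(s_1²/n_1 + s_2²/n_2) = (120 − 105)/√(19.5²/17 + 34.5²/13) = 1.405
Welch–Satterthwaite df ≈ 17.78
p-value = P(T ≥ 1.405) ≈ 0.089
Since p ≈ 0.089 < α = 0.1, reject H0; the data support H1.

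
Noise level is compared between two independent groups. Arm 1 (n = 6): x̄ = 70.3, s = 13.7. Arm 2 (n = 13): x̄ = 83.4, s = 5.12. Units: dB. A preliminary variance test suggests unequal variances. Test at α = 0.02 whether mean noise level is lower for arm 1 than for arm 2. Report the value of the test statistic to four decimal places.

-2.2702

Let group 1 = arm 1, group 2 = arm 2. H0: μ_1 = μ_2; H1: μ_1 < μ_2 (Welch's two-sample t-test, left-tailed).
t = (x̄_1 − x̄_2)/√(s_1²/n_1 + s_2²/n_2) = (70.3 − 83.4)/√(13.7²/6 + 5.12²/13) = -2.2702
Welch–Satterthwaite df ≈ 5.66
p-value = P(T ≤ -2.2702) ≈ 0.033
Since p ≈ 0.033 > α = 0.02, fail to reject H0; the evidence is not statistically significant.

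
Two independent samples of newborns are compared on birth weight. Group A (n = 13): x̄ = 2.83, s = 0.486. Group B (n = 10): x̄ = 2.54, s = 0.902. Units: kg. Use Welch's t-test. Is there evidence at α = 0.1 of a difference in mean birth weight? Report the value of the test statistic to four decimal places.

Let group 1 = group A, group 2 = group B. H0: μ_1 = μ_2; H1: μ_1 ≠ μ_2 (Welch's two-sample t-test, two-sided).
t = (x̄_1 − x̄_2)/√(s_1²/n_1 + s_2²/n_2) = (2.83 − 2.54)/√(0.486²/13 + 0.902²/10) = 0.9192
Welch–Satterthwaite df ≈ 12.98
Two-sided p-value ≈ 0.375
Since p ≈ 0.375 > α = 0.1, fail to reject H0; the data do not provide sufficient evidence against H0.

0.9192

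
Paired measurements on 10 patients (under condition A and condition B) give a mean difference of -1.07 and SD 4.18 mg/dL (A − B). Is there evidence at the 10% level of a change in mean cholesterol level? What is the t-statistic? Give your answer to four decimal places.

-0.8095

H0: μ_d = 0; H1: μ_d ≠ 0 (paired t-test on the differences, two-sided).
t = d̄/(s_d/√n) = -1.07/(4.18/√10) = -0.8095
df = n − 1 = 9
Two-sided p-value ≈ 0.4391
Since p ≈ 0.4391 > α = 0.1, fail to reject H0; the evidence is not statistically significant.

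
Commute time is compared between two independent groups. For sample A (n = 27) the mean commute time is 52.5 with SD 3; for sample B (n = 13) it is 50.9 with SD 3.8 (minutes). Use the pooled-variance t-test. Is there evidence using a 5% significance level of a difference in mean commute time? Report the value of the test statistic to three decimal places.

Let group 1 = sample A, group 2 = sample B. H0: μ_1 = μ_2; H1: μ_1 ≠ μ_2 (two-sample pooled-variance t-test, two-sided).
s_p² = [(27−1)·3² + (13−1)·3.8²]/(27+13−2) = 10.7179
t = (52.5 − 50.9)/√[10.7179·(1/27 + 1/13)] = 1.448
df = n₁ + n₂ − 2 = 38
Two-sided p-value ≈ 0.156
Since p ≈ 0.156 > α = 0.05, fail to reject H0; the data do not provide sufficient evidence against H0.

1.448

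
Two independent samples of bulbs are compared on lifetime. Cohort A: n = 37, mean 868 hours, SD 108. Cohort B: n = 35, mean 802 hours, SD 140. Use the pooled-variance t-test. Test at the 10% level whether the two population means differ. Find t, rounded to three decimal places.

2.247

Let group 1 = cohort A, group 2 = cohort B. H0: μ_1 = μ_2; H1: μ_1 ≠ μ_2 (two-sample pooled-variance t-test, two-sided).
s_p² = [(37−1)·108² + (35−1)·140²]/(37+35−2) = 15518.6
t = (868 − 802)/√[15518.6·(1/37 + 1/35)] = 2.247
df = n₁ + n₂ − 2 = 70
Two-sided p-value ≈ 0.0278
Since p ≈ 0.0278 < α = 0.1, reject H0; the evidence is statistically significant.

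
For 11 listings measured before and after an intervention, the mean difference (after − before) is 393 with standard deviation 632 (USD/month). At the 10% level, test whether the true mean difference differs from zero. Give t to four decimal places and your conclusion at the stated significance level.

t = 2.0624; reject H0

H0: μ_d = 0; H1: μ_d ≠ 0 (paired t-test on the differences, two-sided).
t = d̄/(s_d/√n) = 393/(632/√11) = 2.0624
df = n − 1 = 10
Two-sided p-value ≈ 0.066
Since p ≈ 0.066 < α = 0.1, reject H0; the evidence is statistically significant.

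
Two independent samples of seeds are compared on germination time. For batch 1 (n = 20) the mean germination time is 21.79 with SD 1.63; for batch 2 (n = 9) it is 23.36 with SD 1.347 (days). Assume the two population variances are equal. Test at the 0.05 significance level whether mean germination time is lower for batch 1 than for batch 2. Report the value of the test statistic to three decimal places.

Let group 1 = batch 1, group 2 = batch 2. H0: μ_1 = μ_2; H1: μ_1 < μ_2 (two-sample pooled-variance t-test, left-tailed).
s_p² = [(20−1)·1.63² + (9−1)·1.347²]/(20+9−2) = 2.40727
t = (21.79 − 23.36)/√[2.40727·(1/20 + 1/9)] = -2.521
df = n₁ + n₂ − 2 = 27
p-value = P(T ≤ -2.521) ≈ 0.009
Since p ≈ 0.009 < α = 0.05, reject H0; the evidence is statistically significant.

-2.521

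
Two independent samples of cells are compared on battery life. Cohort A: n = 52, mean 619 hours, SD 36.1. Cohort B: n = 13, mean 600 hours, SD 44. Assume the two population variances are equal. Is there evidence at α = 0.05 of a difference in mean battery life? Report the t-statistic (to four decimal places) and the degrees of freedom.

Let group 1 = cohort A, group 2 = cohort B. H0: μ_1 = μ_2; H1: μ_1 ≠ μ_2 (two-sample pooled-variance t-test, two-sided).
s_p² = [(52−1)·36.1² + (13−1)·44²]/(52+13−2) = 1423.74
t = (619 − 600)/√[1423.74·(1/52 + 1/13)] = 1.6239
df = n₁ + n₂ − 2 = 63
Two-sided p-value ≈ 0.1094
Since p ≈ 0.1094 > α = 0.05, fail to reject H0; the data do not provide sufficient evidence against H0.

t = 1.6239, df = 63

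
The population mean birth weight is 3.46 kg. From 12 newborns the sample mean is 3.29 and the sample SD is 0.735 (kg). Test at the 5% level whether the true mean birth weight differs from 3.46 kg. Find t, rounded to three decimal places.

H0: μ = 3.46; H1: μ ≠ 3.46 (one-sample t-test, two-sided).
t = (x̄ − μ₀)/(s/√n) = (3.29 − 3.46)/(0.735/√12) = -0.801
df = n − 1 = 11
Two-sided p-value ≈ 0.440
Since p ≈ 0.440 > α = 0.05, fail to reject H0; the evidence is not statistically significant.

-0.801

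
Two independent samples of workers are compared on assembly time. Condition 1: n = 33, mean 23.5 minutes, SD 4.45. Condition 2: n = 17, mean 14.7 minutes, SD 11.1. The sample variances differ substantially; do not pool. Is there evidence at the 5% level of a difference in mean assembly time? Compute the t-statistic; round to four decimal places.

Let group 1 = condition 1, group 2 = condition 2. H0: μ_1 = μ_2; H1: μ_1 ≠ μ_2 (Welch's two-sample t-test, two-sided).
t = (x̄_1 − x̄_2)/√(s_1²/n_1 + s_2²/n_2) = (23.5 − 14.7)/√(4.45²/33 + 11.1²/17) = 3.1413
Welch–Satterthwaite df ≈ 18.70
Two-sided p-value ≈ 0.0055
Since p ≈ 0.0055 < α = 0.05, reject H0; the evidence is statistically significant.

3.1413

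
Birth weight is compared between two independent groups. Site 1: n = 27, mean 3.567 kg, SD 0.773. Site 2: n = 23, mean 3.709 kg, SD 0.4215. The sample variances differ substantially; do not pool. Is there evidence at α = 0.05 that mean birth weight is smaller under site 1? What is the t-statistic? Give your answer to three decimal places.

-0.822

Let group 1 = site 1, group 2 = site 2. H0: μ_1 = μ_2; H1: μ_1 < μ_2 (Welch's two-sample t-test, left-tailed).
t = (x̄_1 − x̄_2)/√(s_1²/n_1 + s_2²/n_2) = (3.567 − 3.709)/√(0.773²/27 + 0.4215²/23) = -0.822
Welch–Satterthwaite df ≈ 41.36
p-value = P(T ≤ -0.822) ≈ 0.208
Since p ≈ 0.208 > α = 0.05, fail to reject H0; the data do not provide sufficient evidence against H0.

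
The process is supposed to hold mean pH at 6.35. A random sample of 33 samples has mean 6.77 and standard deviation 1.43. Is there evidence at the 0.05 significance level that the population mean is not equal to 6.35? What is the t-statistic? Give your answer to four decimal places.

1.6872

H0: μ = 6.35; H1: μ ≠ 6.35 (one-sample t-test, two-sided).
t = (x̄ − μ₀)/(s/√n) = (6.77 − 6.35)/(1.43/√33) = 1.6872
df = n − 1 = 32
Two-sided p-value ≈ 0.1013
Since p ≈ 0.1013 > α = 0.05, fail to reject H0; the evidence is not statistically significant.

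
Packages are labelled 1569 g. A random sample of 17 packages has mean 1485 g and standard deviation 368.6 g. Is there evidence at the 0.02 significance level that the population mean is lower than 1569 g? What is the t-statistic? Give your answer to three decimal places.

H0: μ = 1569; H1: μ < 1569 (one-sample t-test, left-tailed).
t = (x̄ − μ₀)/(s/√n) = (1485 − 1569)/(368.6/√17) = -0.940
df = n − 1 = 16
p-value = P(T ≤ -0.940) ≈ 0.181
Since p ≈ 0.181 > α = 0.02, fail to reject H0; the evidence is not statistically significant.

-0.940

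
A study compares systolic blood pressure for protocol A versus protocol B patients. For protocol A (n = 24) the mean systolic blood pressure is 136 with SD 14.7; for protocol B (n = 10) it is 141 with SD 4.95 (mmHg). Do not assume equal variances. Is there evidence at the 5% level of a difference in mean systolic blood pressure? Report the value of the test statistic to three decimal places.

Let group 1 = protocol A, group 2 = protocol B. H0: μ_1 = μ_2; H1: μ_1 ≠ μ_2 (Welch's two-sample t-test, two-sided).
t = (x̄_1 − x̄_2)/√(s_1²/n_1 + s_2²/n_2) = (136 − 141)/√(14.7²/24 + 4.95²/10) = -1.477
Welch–Satterthwaite df ≈ 31.30
Two-sided p-value ≈ 0.1496
Since p ≈ 0.1496 > α = 0.05, fail to reject H0; the evidence is not statistically significant.

-1.477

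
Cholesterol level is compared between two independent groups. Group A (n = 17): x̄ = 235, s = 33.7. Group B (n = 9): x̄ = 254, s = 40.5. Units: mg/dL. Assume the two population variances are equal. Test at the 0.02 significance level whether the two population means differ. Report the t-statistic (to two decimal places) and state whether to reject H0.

Let group 1 = group A, group 2 = group B. H0: μ_1 = μ_2; H1: μ_1 ≠ μ_2 (two-sample pooled-variance t-test, two-sided).
s_p² = [(17−1)·33.7² + (9−1)·40.5²]/(17+9−2) = 1303.88
t = (235 − 254)/√[1303.88·(1/17 + 1/9)] = -1.28
df = n₁ + n₂ − 2 = 24
Two-sided p-value ≈ 0.214
Since p ≈ 0.214 > α = 0.02, fail to reject H0; the evidence is not statistically significant.

t = -1.28; fail to reject H0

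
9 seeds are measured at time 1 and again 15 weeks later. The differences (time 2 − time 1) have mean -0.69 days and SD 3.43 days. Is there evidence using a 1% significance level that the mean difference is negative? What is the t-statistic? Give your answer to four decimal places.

-0.6035

H0: μ_d = 0; H1: μ_d < 0 (paired t-test on the differences, left-tailed).
t = d̄/(s_d/√n) = -0.69/(3.43/√9) = -0.6035
df = n − 1 = 8
p-value = P(T ≤ -0.6035) ≈ 0.281
Since p ≈ 0.281 > α = 0.01, fail to reject H0; the evidence is not statistically significant.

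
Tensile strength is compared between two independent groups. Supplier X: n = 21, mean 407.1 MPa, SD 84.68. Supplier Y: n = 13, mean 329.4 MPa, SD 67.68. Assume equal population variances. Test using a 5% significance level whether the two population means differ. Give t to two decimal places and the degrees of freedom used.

t = 2.80, df = 32

Let group 1 = supplier X, group 2 = supplier Y. H0: μ_1 = μ_2; H1: μ_1 ≠ μ_2 (two-sample pooled-variance t-test, two-sided).
s_p² = [(21−1)·84.68² + (13−1)·67.68²]/(21+13−2) = 6199.41
t = (407.1 − 329.4)/√[6199.41·(1/21 + 1/13)] = 2.80
df = n₁ + n₂ − 2 = 32
Two-sided p-value ≈ 0.009
Since p ≈ 0.009 < α = 0.05, reject H0; the data support H1.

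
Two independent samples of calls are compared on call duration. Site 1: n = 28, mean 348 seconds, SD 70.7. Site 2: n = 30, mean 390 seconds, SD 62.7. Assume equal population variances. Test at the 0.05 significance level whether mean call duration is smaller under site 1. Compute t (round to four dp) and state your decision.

t = -2.3972; reject H0

Let group 1 = site 1, group 2 = site 2. H0: μ_1 = μ_2; H1: μ_1 < μ_2 (two-sample pooled-variance t-test, left-tailed).
s_p² = [(28−1)·70.7² + (30−1)·62.7²]/(28+30−2) = 4445.83
t = (348 − 390)/√[4445.83·(1/28 + 1/30)] = -2.3972
df = n₁ + n₂ − 2 = 56
p-value = P(T ≤ -2.3972) ≈ 0.0099
Since p ≈ 0.0099 < α = 0.05, reject H0; the evidence is statistically significant.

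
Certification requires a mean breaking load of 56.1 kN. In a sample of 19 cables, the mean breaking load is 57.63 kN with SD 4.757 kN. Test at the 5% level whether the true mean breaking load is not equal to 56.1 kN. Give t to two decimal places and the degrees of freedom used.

t = 1.40, df = 18

H0: μ = 56.1; H1: μ ≠ 56.1 (one-sample t-test, two-sided).
t = (x̄ − μ₀)/(s/√n) = (57.63 − 56.1)/(4.757/√19) = 1.40
df = n − 1 = 18
Two-sided p-value ≈ 0.178
Since p ≈ 0.178 > α = 0.05, fail to reject H0; the data do not provide sufficient evidence against H0.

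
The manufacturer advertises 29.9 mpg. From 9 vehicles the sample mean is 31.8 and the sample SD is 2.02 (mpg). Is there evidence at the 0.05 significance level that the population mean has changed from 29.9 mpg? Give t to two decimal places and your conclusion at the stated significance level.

t = 2.82; reject H0

H0: μ = 29.9; H1: μ ≠ 29.9 (one-sample t-test, two-sided).
t = (x̄ − μ₀)/(s/√n) = (31.8 − 29.9)/(2.02/√9) = 2.82
df = n − 1 = 8
Two-sided p-value ≈ 0.022
Since p ≈ 0.022 < α = 0.05, reject H0; the data support H1.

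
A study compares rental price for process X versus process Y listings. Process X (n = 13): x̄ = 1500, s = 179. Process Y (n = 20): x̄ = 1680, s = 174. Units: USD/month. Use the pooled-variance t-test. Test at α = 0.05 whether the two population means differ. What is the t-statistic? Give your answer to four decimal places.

-2.8715

Let group 1 = process X, group 2 = process Y. H0: μ_1 = μ_2; H1: μ_1 ≠ μ_2 (two-sample pooled-variance t-test, two-sided).
s_p² = [(13−1)·179² + (20−1)·174²]/(13+20−2) = 30959.2
t = (1500 − 1680)/√[30959.2·(1/13 + 1/20)] = -2.8715
df = n₁ + n₂ − 2 = 31
Two-sided p-value ≈ 0.0073
Since p ≈ 0.0073 < α = 0.05, reject H0; the evidence is statistically significant.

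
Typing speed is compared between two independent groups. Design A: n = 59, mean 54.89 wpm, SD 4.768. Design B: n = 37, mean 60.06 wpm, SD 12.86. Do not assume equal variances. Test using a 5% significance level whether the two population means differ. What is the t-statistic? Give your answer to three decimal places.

-2.346

Let group 1 = design A, group 2 = design B. H0: μ_1 = μ_2; H1: μ_1 ≠ μ_2 (Welch's two-sample t-test, two-sided).
t = (x̄_1 − x̄_2)/√(s_1²/n_1 + s_2²/n_2) = (54.89 − 60.06)/√(4.768²/59 + 12.86²/37) = -2.346
Welch–Satterthwaite df ≈ 42.28
Two-sided p-value ≈ 0.024
Since p ≈ 0.024 < α = 0.05, reject H0; the data support H1.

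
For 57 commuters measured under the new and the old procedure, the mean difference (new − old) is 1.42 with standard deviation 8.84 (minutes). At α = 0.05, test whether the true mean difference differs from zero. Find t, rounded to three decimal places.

1.213

H0: μ_d = 0; H1: μ_d ≠ 0 (paired t-test on the differences, two-sided).
t = d̄/(s_d/√n) = 1.42/(8.84/√57) = 1.213
df = n − 1 = 56
Two-sided p-value ≈ 0.2303
Since p ≈ 0.2303 > α = 0.05, fail to reject H0; the evidence is not statistically significant.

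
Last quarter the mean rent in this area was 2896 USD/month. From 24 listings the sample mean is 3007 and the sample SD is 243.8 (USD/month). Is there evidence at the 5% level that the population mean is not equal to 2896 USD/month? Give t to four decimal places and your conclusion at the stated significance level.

t = 2.2305; reject H0

H0: μ = 2896; H1: μ ≠ 2896 (one-sample t-test, two-sided).
t = (x̄ − μ₀)/(s/√n) = (3007 − 2896)/(243.8/√24) = 2.2305
df = n − 1 = 23
Two-sided p-value ≈ 0.036
Since p ≈ 0.036 < α = 0.05, reject H0; the data support H1.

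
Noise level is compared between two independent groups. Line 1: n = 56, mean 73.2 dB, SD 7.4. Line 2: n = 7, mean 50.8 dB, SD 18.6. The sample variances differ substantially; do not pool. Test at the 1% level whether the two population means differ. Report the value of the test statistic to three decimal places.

Let group 1 = line 1, group 2 = line 2. H0: μ_1 = μ_2; H1: μ_1 ≠ μ_2 (Welch's two-sample t-test, two-sided).
t = (x̄_1 − x̄_2)/√(s_1²/n_1 + s_2²/n_2) = (73.2 − 50.8)/√(7.4²/56 + 18.6²/7) = 3.155
Welch–Satterthwaite df ≈ 6.24
Two-sided p-value ≈ 0.0187
Since p ≈ 0.0187 > α = 0.01, fail to reject H0; the evidence is not statistically significant.

3.155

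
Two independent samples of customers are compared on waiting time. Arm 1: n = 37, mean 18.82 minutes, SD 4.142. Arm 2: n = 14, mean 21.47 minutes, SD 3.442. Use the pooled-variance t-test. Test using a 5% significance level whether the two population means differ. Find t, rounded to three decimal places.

-2.128

Let group 1 = arm 1, group 2 = arm 2. H0: μ_1 = μ_2; H1: μ_1 ≠ μ_2 (two-sample pooled-variance t-test, two-sided).
s_p² = [(37−1)·4.142² + (14−1)·3.442²]/(37+14−2) = 15.7477
t = (18.82 − 21.47)/√[15.7477·(1/37 + 1/14)] = -2.128
df = n₁ + n₂ − 2 = 49
Two-sided p-value ≈ 0.038
Since p ≈ 0.038 < α = 0.05, reject H0; the evidence is statistically significant.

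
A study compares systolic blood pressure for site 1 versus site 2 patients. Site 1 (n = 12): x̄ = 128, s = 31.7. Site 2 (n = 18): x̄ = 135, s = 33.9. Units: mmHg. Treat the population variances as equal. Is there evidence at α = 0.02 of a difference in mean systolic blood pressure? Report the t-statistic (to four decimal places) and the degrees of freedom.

Let group 1 = site 1, group 2 = site 2. H0: μ_1 = μ_2; H1: μ_1 ≠ μ_2 (two-sample pooled-variance t-test, two-sided).
s_p² = [(12−1)·31.7² + (18−1)·33.9²]/(12+18−2) = 1092.51
t = (128 − 135)/√[1092.51·(1/12 + 1/18)] = -0.5683
df = n₁ + n₂ − 2 = 28
Two-sided p-value ≈ 0.5744
Since p ≈ 0.5744 > α = 0.02, fail to reject H0; the evidence is not statistically significant.

t = -0.5683, df = 28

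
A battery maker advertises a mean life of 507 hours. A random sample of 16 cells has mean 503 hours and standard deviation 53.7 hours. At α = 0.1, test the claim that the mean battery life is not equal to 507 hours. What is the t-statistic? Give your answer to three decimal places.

-0.298

H0: μ = 507; H1: μ ≠ 507 (one-sample t-test, two-sided).
t = (x̄ − μ₀)/(s/√n) = (503 − 507)/(53.7/√16) = -0.298
df = n − 1 = 15
Two-sided p-value ≈ 0.770
Since p ≈ 0.770 > α = 0.1, fail to reject H0; the evidence is not statistically significant.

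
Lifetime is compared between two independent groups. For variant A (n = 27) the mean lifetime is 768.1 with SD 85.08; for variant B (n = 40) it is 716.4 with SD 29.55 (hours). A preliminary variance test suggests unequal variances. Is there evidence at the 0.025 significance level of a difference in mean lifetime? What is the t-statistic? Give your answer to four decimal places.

3.0363

Let group 1 = variant A, group 2 = variant B. H0: μ_1 = μ_2; H1: μ_1 ≠ μ_2 (Welch's two-sample t-test, two-sided).
t = (x̄_1 − x̄_2)/√(s_1²/n_1 + s_2²/n_2) = (768.1 − 716.4)/√(85.08²/27 + 29.55²/40) = 3.0363
Welch–Satterthwaite df ≈ 30.27
Two-sided p-value ≈ 0.005
Since p ≈ 0.005 < α = 0.025, reject H0; the data support H1.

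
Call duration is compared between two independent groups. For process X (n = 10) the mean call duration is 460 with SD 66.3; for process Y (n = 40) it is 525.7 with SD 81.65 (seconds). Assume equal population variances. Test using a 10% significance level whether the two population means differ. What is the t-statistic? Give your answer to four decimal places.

Let group 1 = process X, group 2 = process Y. H0: μ_1 = μ_2; H1: μ_1 ≠ μ_2 (two-sample pooled-variance t-test, two-sided).
s_p² = [(10−1)·66.3² + (40−1)·81.65²]/(10+40−2) = 6240.9
t = (460 − 525.7)/√[6240.9·(1/10 + 1/40)] = -2.3523
df = n₁ + n₂ − 2 = 48
Two-sided p-value ≈ 0.0228
Since p ≈ 0.0228 < α = 0.1, reject H0; the data support H1.

-2.3523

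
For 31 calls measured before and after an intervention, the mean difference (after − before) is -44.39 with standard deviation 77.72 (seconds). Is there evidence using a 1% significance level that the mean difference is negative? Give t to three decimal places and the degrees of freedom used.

H0: μ_d = 0; H1: μ_d < 0 (paired t-test on the differences, left-tailed).
t = d̄/(s_d/√n) = -44.39/(77.72/√31) = -3.180
df = n − 1 = 30
p-value = P(T ≤ -3.180) ≈ 0.002
Since p ≈ 0.002 < α = 0.01, reject H0; the evidence is statistically significant.

t = -3.180, df = 30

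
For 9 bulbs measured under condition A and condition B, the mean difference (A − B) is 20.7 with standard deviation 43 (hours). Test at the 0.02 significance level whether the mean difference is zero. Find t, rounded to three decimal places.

1.444

H0: μ_d = 0; H1: μ_d ≠ 0 (paired t-test on the differences, two-sided).
t = d̄/(s_d/√n) = 20.7/(43/√9) = 1.444
df = n − 1 = 8
Two-sided p-value ≈ 0.1867
Since p ≈ 0.1867 > α = 0.02, fail to reject H0; the evidence is not statistically significant.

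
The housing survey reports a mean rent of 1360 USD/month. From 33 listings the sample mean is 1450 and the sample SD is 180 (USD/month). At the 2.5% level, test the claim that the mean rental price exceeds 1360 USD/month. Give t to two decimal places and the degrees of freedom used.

t = 2.87, df = 32

H0: μ = 1360; H1: μ > 1360 (one-sample t-test, right-tailed).
t = (x̄ − μ₀)/(s/√n) = (1450 − 1360)/(180/√33) = 2.87
df = n − 1 = 32
p-value = P(T ≥ 2.87) ≈ 0.0036
Since p ≈ 0.0036 < α = 0.025, reject H0; the data support H1.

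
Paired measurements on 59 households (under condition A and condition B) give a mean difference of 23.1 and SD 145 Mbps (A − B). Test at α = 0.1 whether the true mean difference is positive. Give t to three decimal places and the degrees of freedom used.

H0: μ_d = 0; H1: μ_d > 0 (paired t-test on the differences, right-tailed).
t = d̄/(s_d/√n) = 23.1/(145/√59) = 1.224
df = n − 1 = 58
p-value = P(T ≥ 1.224) ≈ 0.1130
Since p ≈ 0.1130 > α = 0.1, fail to reject H0; the data do not provide sufficient evidence against H0.

t = 1.224, df = 58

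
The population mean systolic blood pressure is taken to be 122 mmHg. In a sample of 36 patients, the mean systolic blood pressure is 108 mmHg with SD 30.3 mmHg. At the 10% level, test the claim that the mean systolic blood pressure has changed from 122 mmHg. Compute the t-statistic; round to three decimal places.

H0: μ = 122; H1: μ ≠ 122 (one-sample t-test, two-sided).
t = (x̄ − μ₀)/(s/√n) = (108 − 122)/(30.3/√36) = -2.772
df = n − 1 = 35
Two-sided p-value ≈ 0.009
Since p ≈ 0.009 < α = 0.1, reject H0; the data support H1.

-2.772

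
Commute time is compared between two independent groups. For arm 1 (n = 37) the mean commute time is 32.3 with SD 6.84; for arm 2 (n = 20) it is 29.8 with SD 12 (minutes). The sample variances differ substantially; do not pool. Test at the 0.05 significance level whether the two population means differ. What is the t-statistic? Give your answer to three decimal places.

0.859

Let group 1 = arm 1, group 2 = arm 2. H0: μ_1 = μ_2; H1: μ_1 ≠ μ_2 (Welch's two-sample t-test, two-sided).
t = (x̄_1 − x̄_2)/√(s_1²/n_1 + s_2²/n_2) = (32.3 − 29.8)/√(6.84²/37 + 12²/20) = 0.859
Welch–Satterthwaite df ≈ 25.84
Two-sided p-value ≈ 0.398
Since p ≈ 0.398 > α = 0.05, fail to reject H0; the data do not provide sufficient evidence against H0.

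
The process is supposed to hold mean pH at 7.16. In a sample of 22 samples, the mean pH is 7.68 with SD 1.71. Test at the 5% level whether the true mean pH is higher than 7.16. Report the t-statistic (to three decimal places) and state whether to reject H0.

t = 1.426; fail to reject H0

H0: μ = 7.16; H1: μ > 7.16 (one-sample t-test, right-tailed).
t = (x̄ − μ₀)/(s/√n) = (7.68 − 7.16)/(1.71/√22) = 1.426
df = n − 1 = 21
p-value = P(T ≥ 1.426) ≈ 0.084
Since p ≈ 0.084 > α = 0.05, fail to reject H0; the data do not provide sufficient evidence against H0.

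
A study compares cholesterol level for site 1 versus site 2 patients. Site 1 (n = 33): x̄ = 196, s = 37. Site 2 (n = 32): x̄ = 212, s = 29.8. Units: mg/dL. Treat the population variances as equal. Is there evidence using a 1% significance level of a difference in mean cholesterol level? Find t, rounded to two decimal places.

Let group 1 = site 1, group 2 = site 2. H0: μ_1 = μ_2; H1: μ_1 ≠ μ_2 (two-sample pooled-variance t-test, two-sided).
s_p² = [(33−1)·37² + (32−1)·29.8²]/(33+32−2) = 1132.34
t = (196 − 212)/√[1132.34·(1/33 + 1/32)] = -1.92
df = n₁ + n₂ − 2 = 63
Two-sided p-value ≈ 0.060
Since p ≈ 0.060 > α = 0.01, fail to reject H0; the data do not provide sufficient evidence against H0.

-1.92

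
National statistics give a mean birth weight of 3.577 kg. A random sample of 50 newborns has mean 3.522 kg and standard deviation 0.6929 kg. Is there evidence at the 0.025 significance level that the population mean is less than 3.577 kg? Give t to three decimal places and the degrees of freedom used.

H0: μ = 3.577; H1: μ < 3.577 (one-sample t-test, left-tailed).
t = (x̄ − μ₀)/(s/√n) = (3.522 − 3.577)/(0.6929/√50) = -0.561
df = n − 1 = 49
p-value = P(T ≤ -0.561) ≈ 0.289
Since p ≈ 0.289 > α = 0.025, fail to reject H0; the data do not provide sufficient evidence against H0.

t = -0.561, df = 49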